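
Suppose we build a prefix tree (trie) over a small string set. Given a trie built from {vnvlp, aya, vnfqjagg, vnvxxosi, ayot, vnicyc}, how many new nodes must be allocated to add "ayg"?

Walking "ayg" from the root, the first 2 characters ("ay") follow existing edges; "g" is the first miss.
New nodes needed: |"ayg"| − 2 = 3 − 2 = 1.

1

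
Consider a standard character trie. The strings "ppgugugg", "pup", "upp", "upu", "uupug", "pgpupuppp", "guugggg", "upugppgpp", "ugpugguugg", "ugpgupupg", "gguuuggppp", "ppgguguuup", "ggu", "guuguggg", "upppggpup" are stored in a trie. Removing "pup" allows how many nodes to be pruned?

2

Walk "pup" from the leaf back toward the root, removing each node that no remaining word uses.
The suffix "up" (2 nodes) is used only by "pup"; the node for "p" still has the child "p", so pruning stops there.
Nodes removed: 2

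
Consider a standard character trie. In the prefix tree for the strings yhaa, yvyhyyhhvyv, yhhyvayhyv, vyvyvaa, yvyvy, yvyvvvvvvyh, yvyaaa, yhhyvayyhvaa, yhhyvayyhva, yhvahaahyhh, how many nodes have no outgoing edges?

9

Leaves are exactly the stored words that no other stored word extends.
Those words: "vyvyvaa", "yhaa", "yhhyvayhyv", "yhhyvayyhvaa", "yhvahaahyhh", "yvyaaa", "yvyhyyhhvyv", "yvyvvvvvvyh", "yvyvy"
Leaf count: 9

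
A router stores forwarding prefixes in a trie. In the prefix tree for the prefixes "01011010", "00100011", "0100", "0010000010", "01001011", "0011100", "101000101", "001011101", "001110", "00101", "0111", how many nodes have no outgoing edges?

A leaf is a node with no children — equivalently, the end of a word that is not a proper prefix of any other stored word.
Those words: "0010000010", "00100011", "001011101", "0011100", "01001011", "01011010", "0111", "101000101"
Leaf count: 8

8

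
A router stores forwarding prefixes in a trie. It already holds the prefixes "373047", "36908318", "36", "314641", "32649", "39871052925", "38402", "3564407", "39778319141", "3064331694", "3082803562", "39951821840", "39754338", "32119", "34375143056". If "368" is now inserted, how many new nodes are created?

1

The longest prefix of "368" already in the trie is "36" (length 2).
So 3 − 2 = 1 new nodes.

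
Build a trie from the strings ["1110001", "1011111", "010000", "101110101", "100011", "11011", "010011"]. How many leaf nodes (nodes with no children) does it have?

7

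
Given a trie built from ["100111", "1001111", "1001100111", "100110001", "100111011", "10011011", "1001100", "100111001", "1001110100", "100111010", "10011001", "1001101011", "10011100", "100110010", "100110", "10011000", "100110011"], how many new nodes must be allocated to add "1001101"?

0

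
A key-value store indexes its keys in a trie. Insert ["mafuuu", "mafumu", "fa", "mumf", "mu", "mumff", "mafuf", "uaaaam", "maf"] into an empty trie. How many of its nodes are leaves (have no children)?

6

Leaves are exactly the stored words that no other stored word extends.
Those words: "fa", "mafuf", "mafumu", "mafuuu", "mumff", "uaaaam"
Leaf count: 6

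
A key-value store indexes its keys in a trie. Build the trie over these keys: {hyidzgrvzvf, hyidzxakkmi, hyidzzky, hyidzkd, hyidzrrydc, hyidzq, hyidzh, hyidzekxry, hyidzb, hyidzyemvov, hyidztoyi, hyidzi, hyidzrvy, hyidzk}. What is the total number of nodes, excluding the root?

For each word, the new-node count is its length minus the longest prefix already in the trie:
  "hyidzgrvzvf" → 11 new (h, y, i, d, z, g, r, v, z, v, f)
  "hyidzxakkmi" → prefix "hyidz" already present; 6 new (x, a, k, k, m, i)
  "hyidzzky" → prefix "hyidz" already present; 3 new (z, k, y)
  "hyidzkd" → prefix "hyidz" already present; 2 new (k, d)
  "hyidzrrydc" → prefix "hyidz" already present; 5 new (r, r, y, d, c)
  "hyidzq" → prefix "hyidz" already present; 1 new (q)
  "hyidzh" → prefix "hyidz" already present; 1 new (h)
  "hyidzekxry" → prefix "hyidz" already present; 5 new (e, k, x, r, y)
  "hyidzb" → prefix "hyidz" already present; 1 new (b)
  "hyidzyemvov" → prefix "hyidz" already present; 6 new (y, e, m, v, o, v)
  "hyidztoyi" → prefix "hyidz" already present; 4 new (t, o, y, i)
  "hyidzi" → prefix "hyidz" already present; 1 new (i)
  "hyidzrvy" → prefix "hyidzr" already present; 2 new (v, y)
  "hyidzk" → prefix "hyidzk" already present; 0 new (none)
Total nodes = 11 + 6 + 3 + 2 + 5 + 1 + 1 + 5 + 1 + 6 + 4 + 1 + 2 + 0 = 48

48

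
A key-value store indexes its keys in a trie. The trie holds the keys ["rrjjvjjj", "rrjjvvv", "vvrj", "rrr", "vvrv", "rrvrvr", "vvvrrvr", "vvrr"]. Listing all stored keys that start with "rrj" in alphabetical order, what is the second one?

Filter for "rrj…" and sort: "rrjjvjjj", "rrjjvvv"
The 2nd is rrjjvvv.

rrjjvvv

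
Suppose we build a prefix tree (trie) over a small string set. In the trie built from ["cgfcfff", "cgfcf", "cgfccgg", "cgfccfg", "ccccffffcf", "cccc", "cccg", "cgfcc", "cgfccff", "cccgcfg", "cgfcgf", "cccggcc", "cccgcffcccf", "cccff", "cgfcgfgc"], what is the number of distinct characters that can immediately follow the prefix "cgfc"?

3

Walk "cgfc" from the root, arriving at one node.
Characters that immediately follow "cgfc" among the stored strings: {c, f, g}.
That node has 3 child edges.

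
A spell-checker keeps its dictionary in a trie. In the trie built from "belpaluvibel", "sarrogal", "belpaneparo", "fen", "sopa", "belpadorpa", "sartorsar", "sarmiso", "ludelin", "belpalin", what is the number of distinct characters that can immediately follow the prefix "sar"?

Walk "sar" from the root, arriving at one node.
Characters that immediately follow "sar" among the stored strings: {m, r, t}.
That node has 3 child edges.

3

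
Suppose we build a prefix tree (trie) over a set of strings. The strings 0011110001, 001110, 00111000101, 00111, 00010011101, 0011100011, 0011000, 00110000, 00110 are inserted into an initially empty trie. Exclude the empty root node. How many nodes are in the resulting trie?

Count nodes per top-level branch (shared prefixes stored once):
  '0'-branch (00010011101, 00110, 0011000, 00110000, 00111, 001110, 00111000101, 0011100011, 0011110001): 30 nodes
Sum: 30

30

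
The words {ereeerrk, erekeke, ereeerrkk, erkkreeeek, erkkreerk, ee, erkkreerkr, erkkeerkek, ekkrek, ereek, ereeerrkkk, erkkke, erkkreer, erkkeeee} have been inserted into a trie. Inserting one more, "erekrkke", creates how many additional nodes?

"erek" is already a path in the trie; the remaining "rkke" must be added.
So 8 − 4 = 4 new nodes.

4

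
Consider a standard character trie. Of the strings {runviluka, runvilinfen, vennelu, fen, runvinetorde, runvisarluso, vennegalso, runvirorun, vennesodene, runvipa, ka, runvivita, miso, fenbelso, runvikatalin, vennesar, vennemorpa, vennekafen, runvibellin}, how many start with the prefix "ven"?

6

Walk to "ven"; the words in its subtree are exactly those with that prefix.
Words under "ven": vennegalso, vennekafen, vennelu, vennemorpa, vennesar, vennesodene
Count: 6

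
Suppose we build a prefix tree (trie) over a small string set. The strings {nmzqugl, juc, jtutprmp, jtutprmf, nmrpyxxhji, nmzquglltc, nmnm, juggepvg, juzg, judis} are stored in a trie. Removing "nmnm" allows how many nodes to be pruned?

A node on "nmnm"'s path can go only if nothing else ends at it or branches off below it.
The suffix "nm" (2 nodes) is used only by "nmnm"; the node for "nm" still has the child "z", so pruning stops there.
Nodes removed: 2

2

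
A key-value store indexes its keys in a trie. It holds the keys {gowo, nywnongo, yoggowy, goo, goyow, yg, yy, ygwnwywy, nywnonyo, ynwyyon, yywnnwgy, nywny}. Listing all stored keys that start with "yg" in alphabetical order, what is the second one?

ygwnwywy

Words with prefix "yg", in lexicographic order: "yg", "ygwnwywy"
The 2nd is ygwnwywy.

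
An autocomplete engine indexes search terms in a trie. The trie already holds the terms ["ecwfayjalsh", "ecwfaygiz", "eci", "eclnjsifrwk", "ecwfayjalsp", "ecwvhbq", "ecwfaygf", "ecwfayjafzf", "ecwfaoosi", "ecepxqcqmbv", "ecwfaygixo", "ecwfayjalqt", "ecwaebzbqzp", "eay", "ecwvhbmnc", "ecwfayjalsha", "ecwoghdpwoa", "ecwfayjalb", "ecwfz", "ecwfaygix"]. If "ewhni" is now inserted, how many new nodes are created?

4

The longest prefix of "ewhni" already in the trie is "e" (length 1).
New nodes needed: |"ewhni"| − 1 = 5 − 1 = 4.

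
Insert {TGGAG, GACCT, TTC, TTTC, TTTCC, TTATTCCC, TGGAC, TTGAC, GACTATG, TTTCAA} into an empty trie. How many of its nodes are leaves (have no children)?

Leaves are exactly the stored words that no other stored word extends.
Those words: "GACCT", "GACTATG", "TGGAC", "TGGAG", "TTATTCCC", "TTC", "TTGAC", "TTTCAA", "TTTCC"
Leaf count: 9

9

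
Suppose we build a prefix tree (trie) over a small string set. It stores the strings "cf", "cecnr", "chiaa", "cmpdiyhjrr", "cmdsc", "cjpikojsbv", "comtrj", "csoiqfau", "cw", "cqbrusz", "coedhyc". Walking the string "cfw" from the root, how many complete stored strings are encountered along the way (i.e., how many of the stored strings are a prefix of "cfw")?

1

Walk "cfw" from the root; an end-of-word marker is hit whenever a stored word is a prefix of "cfw".
Prefixes of the query that are stored words: "cf"
Count: 1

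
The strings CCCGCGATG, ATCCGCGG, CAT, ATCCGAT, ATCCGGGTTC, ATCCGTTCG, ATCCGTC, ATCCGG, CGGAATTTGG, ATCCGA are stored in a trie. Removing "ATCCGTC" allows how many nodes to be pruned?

1

Walk "ATCCGTC" from the leaf back toward the root, removing each node that no remaining word uses.
The suffix "C" (1 node) is used only by "ATCCGTC"; the node for "ATCCGT" still has the child "T", so pruning stops there.
Nodes removed: 1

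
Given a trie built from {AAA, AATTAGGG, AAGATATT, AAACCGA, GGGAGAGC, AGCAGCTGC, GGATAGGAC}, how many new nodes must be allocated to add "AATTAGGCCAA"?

4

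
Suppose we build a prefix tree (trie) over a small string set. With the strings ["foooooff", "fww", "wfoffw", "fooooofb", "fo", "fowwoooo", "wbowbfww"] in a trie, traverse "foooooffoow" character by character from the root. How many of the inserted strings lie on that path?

2

Walk "foooooffoow" from the root; an end-of-word marker is hit whenever a stored word is a prefix of "foooooffoow".
Prefixes of the query that are stored words: "fo", "foooooff"
Count: 2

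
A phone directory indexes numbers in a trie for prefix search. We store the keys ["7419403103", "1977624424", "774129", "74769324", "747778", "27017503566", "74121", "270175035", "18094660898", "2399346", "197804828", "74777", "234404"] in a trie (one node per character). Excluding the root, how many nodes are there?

For each word, the new-node count is its length minus the longest prefix already in the trie:
  "7419403103" → 10 new (7, 4, 1, 9, 4, 0, 3, 1, 0, 3)
  "1977624424" → 10 new (1, 9, 7, 7, 6, 2, 4, 4, 2, 4)
  "774129" → prefix "7" already present; 5 new (7, 4, 1, 2, 9)
  "74769324" → prefix "74" already present; 6 new (7, 6, 9, 3, 2, 4)
  "747778" → prefix "747" already present; 3 new (7, 7, 8)
  "27017503566" → 11 new (2, 7, 0, 1, 7, 5, 0, 3, 5, 6, 6)
  "74121" → prefix "741" already present; 2 new (2, 1)
  "270175035" → prefix "270175035" already present; 0 new (none)
  "18094660898" → prefix "1" already present; 10 new (8, 0, 9, 4, 6, 6, 0, 8, 9, 8)
  "2399346" → prefix "2" already present; 6 new (3, 9, 9, 3, 4, 6)
  "197804828" → prefix "197" already present; 6 new (8, 0, 4, 8, 2, 8)
  "74777" → prefix "74777" already present; 0 new (none)
  "234404" → prefix "23" already present; 4 new (4, 4, 0, 4)
Total nodes = 10 + 10 + 5 + 6 + 3 + 11 + 2 + 0 + 10 + 6 + 6 + 0 + 4 = 73

73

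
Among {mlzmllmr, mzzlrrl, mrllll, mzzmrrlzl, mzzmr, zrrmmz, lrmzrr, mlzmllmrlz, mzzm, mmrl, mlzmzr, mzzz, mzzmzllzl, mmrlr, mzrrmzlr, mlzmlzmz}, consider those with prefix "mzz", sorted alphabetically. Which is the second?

Filter for "mzz…" and sort: "mzzlrrl", "mzzm", "mzzmr", "mzzmrrlzl", "mzzmzllzl", "mzzz"
Position 2: mzzm

mzzm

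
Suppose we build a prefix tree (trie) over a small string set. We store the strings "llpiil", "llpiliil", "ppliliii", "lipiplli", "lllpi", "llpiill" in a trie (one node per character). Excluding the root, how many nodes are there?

Insert word by word; a character creates a node only if that edge doesn't already exist:
  "llpiil" → 6 new (l, l, p, i, i, l)
  "llpiliil" → prefix "llpi" already present; 4 new (l, i, i, l)
  "ppliliii" → 8 new (p, p, l, i, l, i, i, i)
  "lipiplli" → prefix "l" already present; 7 new (i, p, i, p, l, l, i)
  "lllpi" → prefix "ll" already present; 3 new (l, p, i)
  "llpiill" → prefix "llpiil" already present; 1 new (l)
Total nodes = 6 + 4 + 8 + 7 + 3 + 1 = 29

29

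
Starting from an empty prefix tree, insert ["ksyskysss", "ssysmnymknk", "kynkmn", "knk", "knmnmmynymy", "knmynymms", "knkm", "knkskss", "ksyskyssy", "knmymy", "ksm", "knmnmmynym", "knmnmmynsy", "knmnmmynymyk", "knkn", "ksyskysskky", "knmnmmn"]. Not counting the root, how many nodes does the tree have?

59

Count nodes per top-level branch (shared prefixes stored once):
  'k'-branch (knk, knkm, knkn, knkskss, knmnmmn, knmnmmynsy, knmnmmynym, knmnmmynymy, knmnmmynymyk, knmymy, knmynymms, ksm, ksyskysskky, ksyskysss, ksyskyssy, kynkmn): 48 nodes
  's'-branch (ssysmnymknk): 11 nodes
Sum: 59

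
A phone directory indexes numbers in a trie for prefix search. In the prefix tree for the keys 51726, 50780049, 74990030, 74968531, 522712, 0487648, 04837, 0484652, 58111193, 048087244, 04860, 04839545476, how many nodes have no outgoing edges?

Leaves are exactly the stored words that no other stored word extends.
Those words: "048087244", "04837", "04839545476", "0484652", "04860", "0487648", "50780049", "51726", "522712", "58111193", "74968531", "74990030"
Leaf count: 12

12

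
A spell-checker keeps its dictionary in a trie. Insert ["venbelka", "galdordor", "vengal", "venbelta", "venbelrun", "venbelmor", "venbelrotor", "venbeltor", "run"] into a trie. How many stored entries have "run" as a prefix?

Traverse to the node for "run", then collect every word in that subtree.
Words under "run": run
Count: 1

1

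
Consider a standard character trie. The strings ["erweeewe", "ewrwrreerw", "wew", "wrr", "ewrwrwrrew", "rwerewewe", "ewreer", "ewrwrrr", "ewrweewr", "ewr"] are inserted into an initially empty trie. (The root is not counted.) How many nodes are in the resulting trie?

44

Insert word by word; a character creates a node only if that edge doesn't already exist:
  "erweeewe" → 8 new (e, r, w, e, e, e, w, e)
  "ewrwrreerw" → prefix "e" already present; 9 new (w, r, w, r, r, e, e, r, w)
  "wew" → 3 new (w, e, w)
  "wrr" → prefix "w" already present; 2 new (r, r)
  "ewrwrwrrew" → prefix "ewrwr" already present; 5 new (w, r, r, e, w)
  "rwerewewe" → 9 new (r, w, e, r, e, w, e, w, e)
  "ewreer" → prefix "ewr" already present; 3 new (e, e, r)
  "ewrwrrr" → prefix "ewrwrr" already present; 1 new (r)
  "ewrweewr" → prefix "ewrw" already present; 4 new (e, e, w, r)
  "ewr" → prefix "ewr" already present; 0 new (none)
Total nodes = 8 + 9 + 3 + 2 + 5 + 9 + 3 + 1 + 4 + 0 = 44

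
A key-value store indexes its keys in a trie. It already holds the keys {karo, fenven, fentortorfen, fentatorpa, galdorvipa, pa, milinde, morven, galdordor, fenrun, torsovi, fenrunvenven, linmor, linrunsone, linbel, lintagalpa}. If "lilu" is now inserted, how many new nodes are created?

Walking "lilu" from the root, the first 2 characters ("li") follow existing edges; "l" is the first miss.
New nodes needed: |"lilu"| − 2 = 4 − 2 = 2.

2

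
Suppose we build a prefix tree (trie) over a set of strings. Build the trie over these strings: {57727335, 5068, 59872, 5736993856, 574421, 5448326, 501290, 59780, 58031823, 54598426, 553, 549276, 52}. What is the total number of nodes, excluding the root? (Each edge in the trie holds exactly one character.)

60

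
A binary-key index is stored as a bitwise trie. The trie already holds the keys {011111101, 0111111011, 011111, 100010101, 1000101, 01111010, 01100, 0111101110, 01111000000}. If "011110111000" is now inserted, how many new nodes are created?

Walking "011110111000" from the root, the first 10 characters ("0111101110") follow existing edges; "0" is the first miss.
Each of the 2 remaining characters creates one node.

2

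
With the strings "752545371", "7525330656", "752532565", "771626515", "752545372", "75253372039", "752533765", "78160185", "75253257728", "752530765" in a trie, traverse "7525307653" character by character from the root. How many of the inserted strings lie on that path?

1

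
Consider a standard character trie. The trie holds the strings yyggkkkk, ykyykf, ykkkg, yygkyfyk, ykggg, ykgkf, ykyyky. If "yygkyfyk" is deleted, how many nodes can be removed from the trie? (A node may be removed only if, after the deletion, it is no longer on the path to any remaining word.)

Walk "yygkyfyk" from the leaf back toward the root, removing each node that no remaining word uses.
The suffix "kyfyk" (5 nodes) is used only by "yygkyfyk"; the node for "yyg" still has the child "g", so pruning stops there.
Nodes removed: 5

5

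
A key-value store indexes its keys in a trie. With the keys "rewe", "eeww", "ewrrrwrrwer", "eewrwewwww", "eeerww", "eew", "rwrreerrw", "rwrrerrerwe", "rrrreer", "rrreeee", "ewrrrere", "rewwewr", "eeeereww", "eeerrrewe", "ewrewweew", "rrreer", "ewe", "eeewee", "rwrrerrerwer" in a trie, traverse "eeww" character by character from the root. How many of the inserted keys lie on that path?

Check each prefix of "eeww" against the stored set — each match is an end-marker on the path.
Prefixes of the query that are stored words: "eew", "eeww"
Count: 2

2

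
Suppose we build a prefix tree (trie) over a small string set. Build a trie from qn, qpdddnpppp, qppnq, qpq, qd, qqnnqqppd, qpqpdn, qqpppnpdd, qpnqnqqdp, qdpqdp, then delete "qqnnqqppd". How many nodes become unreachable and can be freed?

7

After clearing the end-marker at "qqnnqqppd", prune upward until reaching a node still needed by another word.
The suffix "nnqqppd" (7 nodes) is used only by "qqnnqqppd"; the node for "qq" still has the child "p", so pruning stops there.
Nodes removed: 7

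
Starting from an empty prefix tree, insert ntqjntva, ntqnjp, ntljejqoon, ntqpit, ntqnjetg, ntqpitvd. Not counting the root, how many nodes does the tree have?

27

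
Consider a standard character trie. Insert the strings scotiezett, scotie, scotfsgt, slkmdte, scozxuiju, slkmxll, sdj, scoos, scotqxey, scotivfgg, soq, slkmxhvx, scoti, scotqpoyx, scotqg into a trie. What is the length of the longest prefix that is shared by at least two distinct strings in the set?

Equivalently: take the maximum, over all pairs, of their longest common prefix length.
e.g. "scotie" and "scotiezett" share the prefix "scotie" of length 6; no pair shares a longer one.
Longest shared-prefix length: 6

6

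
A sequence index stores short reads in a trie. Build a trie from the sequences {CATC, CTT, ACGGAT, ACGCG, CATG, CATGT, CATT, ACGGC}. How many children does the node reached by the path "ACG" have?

Follow the path "ACG" to its node, then look at its outgoing edges.
Characters that immediately follow "ACG" among the stored strings: {C, G}.
That node has 2 child edges.

2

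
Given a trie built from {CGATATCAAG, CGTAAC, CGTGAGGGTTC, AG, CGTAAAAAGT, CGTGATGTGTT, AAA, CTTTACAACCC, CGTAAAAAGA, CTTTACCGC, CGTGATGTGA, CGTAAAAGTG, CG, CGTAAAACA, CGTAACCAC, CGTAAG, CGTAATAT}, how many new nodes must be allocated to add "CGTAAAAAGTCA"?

The longest prefix of "CGTAAAAAGTCA" already in the trie is "CGTAAAAAGT" (length 10).
So 12 − 10 = 2 new nodes.

2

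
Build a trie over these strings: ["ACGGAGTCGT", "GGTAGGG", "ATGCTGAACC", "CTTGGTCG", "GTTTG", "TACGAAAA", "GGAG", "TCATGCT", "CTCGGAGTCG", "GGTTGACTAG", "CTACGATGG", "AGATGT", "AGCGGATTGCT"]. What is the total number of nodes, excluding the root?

Insert word by word; a character creates a node only if that edge doesn't already exist:
  "ACGGAGTCGT" → 10 new (A, C, G, G, A, G, T, C, G, T)
  "GGTAGGG" → 7 new (G, G, T, A, G, G, G)
  "ATGCTGAACC" → prefix "A" already present; 9 new (T, G, C, T, G, A, A, C, C)
  "CTTGGTCG" → 8 new (C, T, T, G, G, T, C, G)
  "GTTTG" → prefix "G" already present; 4 new (T, T, T, G)
  "TACGAAAA" → 8 new (T, A, C, G, A, A, A, A)
  "GGAG" → prefix "GG" already present; 2 new (A, G)
  "TCATGCT" → prefix "T" already present; 6 new (C, A, T, G, C, T)
  "CTCGGAGTCG" → prefix "CT" already present; 8 new (C, G, G, A, G, T, C, G)
  "GGTTGACTAG" → prefix "GGT" already present; 7 new (T, G, A, C, T, A, G)
  "CTACGATGG" → prefix "CT" already present; 7 new (A, C, G, A, T, G, G)
  "AGATGT" → prefix "A" already present; 5 new (G, A, T, G, T)
  "AGCGGATTGCT" → prefix "AG" already present; 9 new (C, G, G, A, T, T, G, C, T)
Total nodes = 10 + 7 + 9 + 8 + 4 + 8 + 2 + 6 + 8 + 7 + 7 + 5 + 9 = 90

90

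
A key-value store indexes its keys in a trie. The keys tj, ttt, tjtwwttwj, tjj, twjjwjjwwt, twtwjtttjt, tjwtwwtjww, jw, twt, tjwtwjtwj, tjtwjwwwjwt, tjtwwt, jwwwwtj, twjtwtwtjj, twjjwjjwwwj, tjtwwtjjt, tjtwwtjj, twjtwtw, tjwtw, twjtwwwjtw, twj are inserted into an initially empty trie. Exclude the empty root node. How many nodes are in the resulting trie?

Trace insertions, counting only characters that open a new branch:
  "tj" → 2 new (t, j)
  "ttt" → prefix "t" already present; 2 new (t, t)
  "tjtwwttwj" → prefix "tj" already present; 7 new (t, w, w, t, t, w, j)
  "tjj" → prefix "tj" already present; 1 new (j)
  "twjjwjjwwt" → prefix "t" already present; 9 new (w, j, j, w, j, j, w, w, t)
  "twtwjtttjt" → prefix "tw" already present; 8 new (t, w, j, t, t, t, j, t)
  "tjwtwwtjww" → prefix "tj" already present; 8 new (w, t, w, w, t, j, w, w)
  "jw" → 2 new (j, w)
  "twt" → prefix "twt" already present; 0 new (none)
  "tjwtwjtwj" → prefix "tjwtw" already present; 4 new (j, t, w, j)
  "tjtwjwwwjwt" → prefix "tjtw" already present; 7 new (j, w, w, w, j, w, t)
  "tjtwwt" → prefix "tjtwwt" already present; 0 new (none)
  "jwwwwtj" → prefix "jw" already present; 5 new (w, w, w, t, j)
  "twjtwtwtjj" → prefix "twj" already present; 7 new (t, w, t, w, t, j, j)
  "twjjwjjwwwj" → prefix "twjjwjjww" already present; 2 new (w, j)
  "tjtwwtjjt" → prefix "tjtwwt" already present; 3 new (j, j, t)
  "tjtwwtjj" → prefix "tjtwwtjj" already present; 0 new (none)
  "twjtwtw" → prefix "twjtwtw" already present; 0 new (none)
  "tjwtw" → prefix "tjwtw" already present; 0 new (none)
  "twjtwwwjtw" → prefix "twjtw" already present; 5 new (w, w, j, t, w)
  "twj" → prefix "twj" already present; 0 new (none)
Total nodes = 2 + 2 + 7 + 1 + 9 + 8 + 8 + 2 + 0 + 4 + 7 + 0 + 5 + 7 + 2 + 3 + 0 + 0 + 0 + 5 + 0 = 72

72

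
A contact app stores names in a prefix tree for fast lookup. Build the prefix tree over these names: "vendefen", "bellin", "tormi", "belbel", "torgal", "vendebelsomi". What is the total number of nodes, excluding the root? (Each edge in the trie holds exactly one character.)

Count nodes per top-level branch (shared prefixes stored once):
  'b'-branch (belbel, bellin): 9 nodes
  't'-branch (torgal, tormi): 8 nodes
  'v'-branch (vendebelsomi, vendefen): 15 nodes
Sum: 32

32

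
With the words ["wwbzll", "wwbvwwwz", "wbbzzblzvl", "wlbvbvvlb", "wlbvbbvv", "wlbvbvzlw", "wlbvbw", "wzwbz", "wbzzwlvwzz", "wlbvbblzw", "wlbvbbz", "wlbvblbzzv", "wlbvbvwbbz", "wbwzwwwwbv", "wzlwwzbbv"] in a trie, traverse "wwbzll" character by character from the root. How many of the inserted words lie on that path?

1

Walk "wwbzll" from the root; an end-of-word marker is hit whenever a stored word is a prefix of "wwbzll".
Prefixes of the query that are stored words: "wwbzll"
Count: 1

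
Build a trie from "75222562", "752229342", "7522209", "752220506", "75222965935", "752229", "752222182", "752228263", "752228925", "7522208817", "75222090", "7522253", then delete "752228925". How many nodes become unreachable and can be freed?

Walk "752228925" from the leaf back toward the root, removing each node that no remaining word uses.
The suffix "925" (3 nodes) is used only by "752228925"; the node for "752228" still has the child "2", so pruning stops there.
Nodes removed: 3

3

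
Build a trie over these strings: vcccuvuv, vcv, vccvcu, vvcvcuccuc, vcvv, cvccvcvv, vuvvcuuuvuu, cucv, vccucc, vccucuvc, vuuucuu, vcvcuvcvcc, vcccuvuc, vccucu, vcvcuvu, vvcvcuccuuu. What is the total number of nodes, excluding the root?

65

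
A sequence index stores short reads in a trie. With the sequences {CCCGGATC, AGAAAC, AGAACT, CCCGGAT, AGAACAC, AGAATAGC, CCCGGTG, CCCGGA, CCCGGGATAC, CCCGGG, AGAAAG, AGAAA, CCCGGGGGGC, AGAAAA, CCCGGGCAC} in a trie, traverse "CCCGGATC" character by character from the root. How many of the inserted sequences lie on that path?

3

Traverse "CCCGGATC" character by character; count nodes along the way that are marked as word ends.
Prefixes of the query that are stored words: "CCCGGA", "CCCGGAT", "CCCGGATC"
Count: 3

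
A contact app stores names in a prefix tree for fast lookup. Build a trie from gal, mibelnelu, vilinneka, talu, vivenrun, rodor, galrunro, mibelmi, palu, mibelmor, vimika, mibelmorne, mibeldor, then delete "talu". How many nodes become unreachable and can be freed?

4

A node on "talu"'s path can go only if nothing else ends at it or branches off below it.
No other word shares any prefix with "talu", so all 4 of its nodes go.
Nodes removed: 4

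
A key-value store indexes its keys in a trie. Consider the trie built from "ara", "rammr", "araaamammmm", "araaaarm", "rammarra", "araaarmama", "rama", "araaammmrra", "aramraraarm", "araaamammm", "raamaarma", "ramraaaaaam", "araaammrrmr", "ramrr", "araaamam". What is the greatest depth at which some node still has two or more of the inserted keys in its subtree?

Look for the deepest trie node that still has at least two words in its subtree.
e.g. "araaamammm" and "araaamammmm" share the prefix "araaamammm" of length 10; no pair shares a longer one.
Longest shared-prefix length: 10

10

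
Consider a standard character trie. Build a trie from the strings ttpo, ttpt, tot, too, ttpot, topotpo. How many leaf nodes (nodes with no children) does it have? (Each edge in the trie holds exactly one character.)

5

Leaves are exactly the stored words that no other stored word extends.
Those words: "too", "topotpo", "tot", "ttpot", "ttpt"
Leaf count: 5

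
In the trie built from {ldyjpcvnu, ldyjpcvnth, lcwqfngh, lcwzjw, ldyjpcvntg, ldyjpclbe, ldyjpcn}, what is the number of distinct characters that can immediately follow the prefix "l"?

The children of the "l" node are the distinct next characters among strings starting with "l".
Distinct next characters after "l": c, d.
That node has 2 child edges.

2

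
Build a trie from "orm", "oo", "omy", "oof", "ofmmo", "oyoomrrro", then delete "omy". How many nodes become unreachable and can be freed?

Walk "omy" from the leaf back toward the root, removing each node that no remaining word uses.
The suffix "my" (2 nodes) is used only by "omy"; the node for "o" still has the child "r", so pruning stops there.
Nodes removed: 2

2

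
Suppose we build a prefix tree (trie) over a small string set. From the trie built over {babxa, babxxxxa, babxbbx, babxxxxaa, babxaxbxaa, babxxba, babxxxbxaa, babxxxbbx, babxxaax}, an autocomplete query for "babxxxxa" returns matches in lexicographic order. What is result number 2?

Words with prefix "babxxxxa", in lexicographic order: "babxxxxa", "babxxxxaa"
The 2nd is babxxxxaa.

babxxxxaa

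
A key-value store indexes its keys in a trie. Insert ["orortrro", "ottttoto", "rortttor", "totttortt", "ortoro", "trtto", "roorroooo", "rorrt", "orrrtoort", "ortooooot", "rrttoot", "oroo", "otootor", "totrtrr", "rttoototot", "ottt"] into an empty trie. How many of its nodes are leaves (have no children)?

15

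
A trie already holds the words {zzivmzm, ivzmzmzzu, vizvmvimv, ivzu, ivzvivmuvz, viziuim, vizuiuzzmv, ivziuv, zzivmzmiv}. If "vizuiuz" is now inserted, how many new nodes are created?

Every character of "vizuiuz" already lies on an existing path (it is a prefix of some stored word).
No new nodes are needed: 0.

0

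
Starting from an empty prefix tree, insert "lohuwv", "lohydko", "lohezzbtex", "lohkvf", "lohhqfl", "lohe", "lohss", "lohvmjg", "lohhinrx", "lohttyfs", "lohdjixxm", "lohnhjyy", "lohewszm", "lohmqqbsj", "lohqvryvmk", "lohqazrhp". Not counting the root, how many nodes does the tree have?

72

Trace insertions, counting only characters that open a new branch:
  "lohuwv" → 6 new (l, o, h, u, w, v)
  "lohydko" → prefix "loh" already present; 4 new (y, d, k, o)
  "lohezzbtex" → prefix "loh" already present; 7 new (e, z, z, b, t, e, x)
  "lohkvf" → prefix "loh" already present; 3 new (k, v, f)
  "lohhqfl" → prefix "loh" already present; 4 new (h, q, f, l)
  "lohe" → prefix "lohe" already present; 0 new (none)
  "lohss" → prefix "loh" already present; 2 new (s, s)
  "lohvmjg" → prefix "loh" already present; 4 new (v, m, j, g)
  "lohhinrx" → prefix "lohh" already present; 4 new (i, n, r, x)
  "lohttyfs" → prefix "loh" already present; 5 new (t, t, y, f, s)
  "lohdjixxm" → prefix "loh" already present; 6 new (d, j, i, x, x, m)
  "lohnhjyy" → prefix "loh" already present; 5 new (n, h, j, y, y)
  "lohewszm" → prefix "lohe" already present; 4 new (w, s, z, m)
  "lohmqqbsj" → prefix "loh" already present; 6 new (m, q, q, b, s, j)
  "lohqvryvmk" → prefix "loh" already present; 7 new (q, v, r, y, v, m, k)
  "lohqazrhp" → prefix "lohq" already present; 5 new (a, z, r, h, p)
Total nodes = 6 + 4 + 7 + 3 + 4 + 0 + 2 + 4 + 4 + 5 + 6 + 5 + 4 + 6 + 7 + 5 = 72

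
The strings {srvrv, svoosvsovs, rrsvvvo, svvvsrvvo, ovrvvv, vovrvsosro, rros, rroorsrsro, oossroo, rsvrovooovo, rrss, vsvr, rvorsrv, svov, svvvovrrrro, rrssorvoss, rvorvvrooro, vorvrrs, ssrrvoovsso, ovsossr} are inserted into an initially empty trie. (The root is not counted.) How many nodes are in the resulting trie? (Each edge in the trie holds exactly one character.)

120

Trace insertions, counting only characters that open a new branch:
  "srvrv" → 5 new (s, r, v, r, v)
  "svoosvsovs" → prefix "s" already present; 9 new (v, o, o, s, v, s, o, v, s)
  "rrsvvvo" → 7 new (r, r, s, v, v, v, o)
  "svvvsrvvo" → prefix "sv" already present; 7 new (v, v, s, r, v, v, o)
  "ovrvvv" → 6 new (o, v, r, v, v, v)
  "vovrvsosro" → 10 new (v, o, v, r, v, s, o, s, r, o)
  "rros" → prefix "rr" already present; 2 new (o, s)
  "rroorsrsro" → prefix "rro" already present; 7 new (o, r, s, r, s, r, o)
  "oossroo" → prefix "o" already present; 6 new (o, s, s, r, o, o)
  "rsvrovooovo" → prefix "r" already present; 10 new (s, v, r, o, v, o, o, o, v, o)
  "rrss" → prefix "rrs" already present; 1 new (s)
  "vsvr" → prefix "v" already present; 3 new (s, v, r)
  "rvorsrv" → prefix "r" already present; 6 new (v, o, r, s, r, v)
  "svov" → prefix "svo" already present; 1 new (v)
  "svvvovrrrro" → prefix "svvv" already present; 7 new (o, v, r, r, r, r, o)
  "rrssorvoss" → prefix "rrss" already present; 6 new (o, r, v, o, s, s)
  "rvorvvrooro" → prefix "rvor" already present; 7 new (v, v, r, o, o, r, o)
  "vorvrrs" → prefix "vo" already present; 5 new (r, v, r, r, s)
  "ssrrvoovsso" → prefix "s" already present; 10 new (s, r, r, v, o, o, v, s, s, o)
  "ovsossr" → prefix "ov" already present; 5 new (s, o, s, s, r)
Total nodes = 5 + 9 + 7 + 7 + 6 + 10 + 2 + 7 + 6 + 10 + 1 + 3 + 6 + 1 + 7 + 6 + 7 + 5 + 10 + 5 = 120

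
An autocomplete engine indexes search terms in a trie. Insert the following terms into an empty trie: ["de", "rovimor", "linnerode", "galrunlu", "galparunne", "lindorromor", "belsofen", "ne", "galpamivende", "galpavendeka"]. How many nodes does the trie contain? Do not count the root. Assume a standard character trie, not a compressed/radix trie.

65

Count nodes per top-level branch (shared prefixes stored once):
  'b'-branch (belsofen): 8 nodes
  'd'-branch (de): 2 nodes
  'g'-branch (galpamivende, galparunne, galpavendeka, galrunlu): 29 nodes
  'l'-branch (lindorromor, linnerode): 17 nodes
  'n'-branch (ne): 2 nodes
  'r'-branch (rovimor): 7 nodes
Sum: 65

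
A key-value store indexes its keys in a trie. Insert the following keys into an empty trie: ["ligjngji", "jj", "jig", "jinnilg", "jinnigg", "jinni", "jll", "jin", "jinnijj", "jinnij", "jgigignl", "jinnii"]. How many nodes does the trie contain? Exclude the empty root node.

31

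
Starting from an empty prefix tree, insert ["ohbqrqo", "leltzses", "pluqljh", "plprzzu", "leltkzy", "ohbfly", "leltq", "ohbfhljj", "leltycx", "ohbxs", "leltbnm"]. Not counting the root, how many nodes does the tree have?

46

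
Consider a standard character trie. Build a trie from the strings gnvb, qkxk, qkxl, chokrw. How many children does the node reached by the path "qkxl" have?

0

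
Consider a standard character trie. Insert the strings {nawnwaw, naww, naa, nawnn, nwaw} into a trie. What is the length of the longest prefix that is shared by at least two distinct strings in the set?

Equivalently: take the maximum, over all pairs, of their longest common prefix length.
"nawnn" and "nawnwaw" agree on "nawn" (4 characters) before diverging; nothing deeper is shared.
Longest shared-prefix length: 4

4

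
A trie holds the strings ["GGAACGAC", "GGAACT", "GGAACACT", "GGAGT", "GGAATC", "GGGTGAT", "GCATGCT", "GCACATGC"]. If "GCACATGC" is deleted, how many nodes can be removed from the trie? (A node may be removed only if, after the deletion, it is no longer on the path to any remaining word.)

Walk "GCACATGC" from the leaf back toward the root, removing each node that no remaining word uses.
The suffix "CATGC" (5 nodes) is used only by "GCACATGC"; the node for "GCA" still has the child "T", so pruning stops there.
Nodes removed: 5

5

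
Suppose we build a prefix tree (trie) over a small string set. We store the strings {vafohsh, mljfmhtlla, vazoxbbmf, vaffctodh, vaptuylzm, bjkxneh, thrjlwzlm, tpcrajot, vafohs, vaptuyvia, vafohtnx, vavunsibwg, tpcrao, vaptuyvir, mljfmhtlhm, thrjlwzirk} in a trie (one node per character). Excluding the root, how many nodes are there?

81

Trace insertions, counting only characters that open a new branch:
  "vafohsh" → 7 new (v, a, f, o, h, s, h)
  "mljfmhtlla" → 10 new (m, l, j, f, m, h, t, l, l, a)
  "vazoxbbmf" → prefix "va" already present; 7 new (z, o, x, b, b, m, f)
  "vaffctodh" → prefix "vaf" already present; 6 new (f, c, t, o, d, h)
  "vaptuylzm" → prefix "va" already present; 7 new (p, t, u, y, l, z, m)
  "bjkxneh" → 7 new (b, j, k, x, n, e, h)
  "thrjlwzlm" → 9 new (t, h, r, j, l, w, z, l, m)
  "tpcrajot" → prefix "t" already present; 7 new (p, c, r, a, j, o, t)
  "vafohs" → prefix "vafohs" already present; 0 new (none)
  "vaptuyvia" → prefix "vaptuy" already present; 3 new (v, i, a)
  "vafohtnx" → prefix "vafoh" already present; 3 new (t, n, x)
  "vavunsibwg" → prefix "va" already present; 8 new (v, u, n, s, i, b, w, g)
  "tpcrao" → prefix "tpcra" already present; 1 new (o)
  "vaptuyvir" → prefix "vaptuyvi" already present; 1 new (r)
  "mljfmhtlhm" → prefix "mljfmhtl" already present; 2 new (h, m)
  "thrjlwzirk" → prefix "thrjlwz" already present; 3 new (i, r, k)
Total nodes = 7 + 10 + 7 + 6 + 7 + 7 + 9 + 7 + 0 + 3 + 3 + 8 + 1 + 1 + 2 + 3 = 81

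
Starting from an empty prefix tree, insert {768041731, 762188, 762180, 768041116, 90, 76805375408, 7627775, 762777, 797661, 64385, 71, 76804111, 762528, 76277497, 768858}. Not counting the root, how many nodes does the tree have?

Trace insertions, counting only characters that open a new branch:
  "768041731" → 9 new (7, 6, 8, 0, 4, 1, 7, 3, 1)
  "762188" → prefix "76" already present; 4 new (2, 1, 8, 8)
  "762180" → prefix "76218" already present; 1 new (0)
  "768041116" → prefix "768041" already present; 3 new (1, 1, 6)
  "90" → 2 new (9, 0)
  "76805375408" → prefix "7680" already present; 7 new (5, 3, 7, 5, 4, 0, 8)
  "7627775" → prefix "762" already present; 4 new (7, 7, 7, 5)
  "762777" → prefix "762777" already present; 0 new (none)
  "797661" → prefix "7" already present; 5 new (9, 7, 6, 6, 1)
  "64385" → 5 new (6, 4, 3, 8, 5)
  "71" → prefix "7" already present; 1 new (1)
  "76804111" → prefix "76804111" already present; 0 new (none)
  "762528" → prefix "762" already present; 3 new (5, 2, 8)
  "76277497" → prefix "76277" already present; 3 new (4, 9, 7)
  "768858" → prefix "768" already present; 3 new (8, 5, 8)
Total nodes = 9 + 4 + 1 + 3 + 2 + 7 + 4 + 0 + 5 + 5 + 1 + 0 + 3 + 3 + 3 = 50

50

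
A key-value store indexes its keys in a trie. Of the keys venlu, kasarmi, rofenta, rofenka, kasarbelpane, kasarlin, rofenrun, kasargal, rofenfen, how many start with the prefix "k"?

Filter for entries beginning with "k":
Words under "k": kasarbelpane, kasargal, kasarlin, kasarmi
Count: 4

4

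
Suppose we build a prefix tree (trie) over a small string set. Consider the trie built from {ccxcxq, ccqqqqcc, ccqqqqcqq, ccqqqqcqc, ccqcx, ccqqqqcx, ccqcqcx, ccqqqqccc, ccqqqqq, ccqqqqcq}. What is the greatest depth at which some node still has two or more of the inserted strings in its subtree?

8

Look for the deepest trie node that still has at least two words in its subtree.
"ccqqqqcc" and "ccqqqqccc" agree on "ccqqqqcc" (8 characters) before diverging; nothing deeper is shared.
Longest shared-prefix length: 8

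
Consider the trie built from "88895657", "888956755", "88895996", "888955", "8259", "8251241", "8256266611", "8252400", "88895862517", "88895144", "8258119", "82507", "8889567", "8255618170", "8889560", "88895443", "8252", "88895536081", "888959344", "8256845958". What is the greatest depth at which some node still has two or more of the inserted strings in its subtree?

7

The deepest shared node is where two words last agree before diverging.
"8889567" and "888956755" agree on "8889567" (7 characters) before diverging; nothing deeper is shared.
Longest shared-prefix length: 7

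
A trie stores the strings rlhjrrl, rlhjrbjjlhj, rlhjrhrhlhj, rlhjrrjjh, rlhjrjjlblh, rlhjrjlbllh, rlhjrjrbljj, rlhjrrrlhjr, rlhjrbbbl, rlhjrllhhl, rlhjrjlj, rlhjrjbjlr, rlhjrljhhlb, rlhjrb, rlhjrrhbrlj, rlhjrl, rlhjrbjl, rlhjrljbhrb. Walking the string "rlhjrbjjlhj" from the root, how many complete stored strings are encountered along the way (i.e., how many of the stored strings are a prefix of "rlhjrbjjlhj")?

2

Traverse "rlhjrbjjlhj" character by character; count nodes along the way that are marked as word ends.
Prefixes of the query that are stored words: "rlhjrb", "rlhjrbjjlhj"
Count: 2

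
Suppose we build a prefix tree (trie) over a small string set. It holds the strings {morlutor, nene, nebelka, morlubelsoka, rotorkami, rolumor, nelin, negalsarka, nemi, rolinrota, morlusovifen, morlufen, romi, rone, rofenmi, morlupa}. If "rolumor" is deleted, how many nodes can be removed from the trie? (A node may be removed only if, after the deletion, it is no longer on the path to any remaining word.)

4

After clearing the end-marker at "rolumor", prune upward until reaching a node still needed by another word.
The suffix "umor" (4 nodes) is used only by "rolumor"; the node for "rol" still has the child "i", so pruning stops there.
Nodes removed: 4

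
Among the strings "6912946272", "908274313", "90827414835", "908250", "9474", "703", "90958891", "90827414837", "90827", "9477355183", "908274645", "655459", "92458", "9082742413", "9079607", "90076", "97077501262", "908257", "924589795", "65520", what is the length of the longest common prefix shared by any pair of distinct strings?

Look for the deepest trie node that still has at least two words in its subtree.
"90827414835" and "90827414837" agree on "9082741483" (10 characters) before diverging; nothing deeper is shared.
Longest shared-prefix length: 10

10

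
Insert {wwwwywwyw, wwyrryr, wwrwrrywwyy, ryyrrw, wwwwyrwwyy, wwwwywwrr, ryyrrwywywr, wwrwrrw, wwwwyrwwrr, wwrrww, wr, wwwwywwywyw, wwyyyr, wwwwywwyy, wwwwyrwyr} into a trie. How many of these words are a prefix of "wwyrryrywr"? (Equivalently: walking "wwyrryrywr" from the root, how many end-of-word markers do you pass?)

1

Walk "wwyrryrywr" from the root; an end-of-word marker is hit whenever a stored word is a prefix of "wwyrryrywr".
Prefixes of the query that are stored words: "wwyrryr"
Count: 1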